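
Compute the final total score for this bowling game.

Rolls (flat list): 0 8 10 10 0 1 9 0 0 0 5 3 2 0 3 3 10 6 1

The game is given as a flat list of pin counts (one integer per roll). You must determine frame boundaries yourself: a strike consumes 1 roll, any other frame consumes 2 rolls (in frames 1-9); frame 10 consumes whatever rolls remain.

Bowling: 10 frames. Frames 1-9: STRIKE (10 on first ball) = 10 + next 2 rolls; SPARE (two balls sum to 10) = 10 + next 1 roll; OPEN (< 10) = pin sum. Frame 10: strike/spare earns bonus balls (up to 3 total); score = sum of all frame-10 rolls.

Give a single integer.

Answer: 82

Derivation:
Frame 1: OPEN (0+8=8). Cumulative: 8
Frame 2: STRIKE. 10 + next two rolls (10+0) = 20. Cumulative: 28
Frame 3: STRIKE. 10 + next two rolls (0+1) = 11. Cumulative: 39
Frame 4: OPEN (0+1=1). Cumulative: 40
Frame 5: OPEN (9+0=9). Cumulative: 49
Frame 6: OPEN (0+0=0). Cumulative: 49
Frame 7: OPEN (5+3=8). Cumulative: 57
Frame 8: OPEN (2+0=2). Cumulative: 59
Frame 9: OPEN (3+3=6). Cumulative: 65
Frame 10: STRIKE. Sum of all frame-10 rolls (10+6+1) = 17. Cumulative: 82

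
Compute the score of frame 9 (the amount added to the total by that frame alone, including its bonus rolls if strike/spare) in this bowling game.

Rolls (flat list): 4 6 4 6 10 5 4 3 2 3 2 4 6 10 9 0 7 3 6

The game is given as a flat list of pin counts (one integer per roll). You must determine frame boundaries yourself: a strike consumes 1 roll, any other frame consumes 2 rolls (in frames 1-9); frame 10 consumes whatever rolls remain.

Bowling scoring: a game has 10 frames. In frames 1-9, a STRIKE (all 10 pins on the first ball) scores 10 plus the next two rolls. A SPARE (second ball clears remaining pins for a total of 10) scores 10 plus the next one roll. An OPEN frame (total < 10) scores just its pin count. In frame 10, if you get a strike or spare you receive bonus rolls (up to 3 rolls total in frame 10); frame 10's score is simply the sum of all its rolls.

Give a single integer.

Answer: 9

Derivation:
Frame 1: SPARE (4+6=10). 10 + next roll (4) = 14. Cumulative: 14
Frame 2: SPARE (4+6=10). 10 + next roll (10) = 20. Cumulative: 34
Frame 3: STRIKE. 10 + next two rolls (5+4) = 19. Cumulative: 53
Frame 4: OPEN (5+4=9). Cumulative: 62
Frame 5: OPEN (3+2=5). Cumulative: 67
Frame 6: OPEN (3+2=5). Cumulative: 72
Frame 7: SPARE (4+6=10). 10 + next roll (10) = 20. Cumulative: 92
Frame 8: STRIKE. 10 + next two rolls (9+0) = 19. Cumulative: 111
Frame 9: OPEN (9+0=9). Cumulative: 120
Frame 10: SPARE. Sum of all frame-10 rolls (7+3+6) = 16. Cumulative: 136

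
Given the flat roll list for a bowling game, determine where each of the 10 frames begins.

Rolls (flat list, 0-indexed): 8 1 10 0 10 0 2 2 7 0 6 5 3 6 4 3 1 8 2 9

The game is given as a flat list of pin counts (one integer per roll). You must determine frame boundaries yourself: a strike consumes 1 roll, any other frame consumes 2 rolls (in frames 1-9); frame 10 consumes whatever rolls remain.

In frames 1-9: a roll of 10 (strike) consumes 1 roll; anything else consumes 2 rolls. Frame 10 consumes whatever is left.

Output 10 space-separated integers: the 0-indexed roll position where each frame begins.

Answer: 0 2 3 5 7 9 11 13 15 17

Derivation:
Frame 1 starts at roll index 0: rolls=8,1 (sum=9), consumes 2 rolls
Frame 2 starts at roll index 2: roll=10 (strike), consumes 1 roll
Frame 3 starts at roll index 3: rolls=0,10 (sum=10), consumes 2 rolls
Frame 4 starts at roll index 5: rolls=0,2 (sum=2), consumes 2 rolls
Frame 5 starts at roll index 7: rolls=2,7 (sum=9), consumes 2 rolls
Frame 6 starts at roll index 9: rolls=0,6 (sum=6), consumes 2 rolls
Frame 7 starts at roll index 11: rolls=5,3 (sum=8), consumes 2 rolls
Frame 8 starts at roll index 13: rolls=6,4 (sum=10), consumes 2 rolls
Frame 9 starts at roll index 15: rolls=3,1 (sum=4), consumes 2 rolls
Frame 10 starts at roll index 17: 3 remaining rolls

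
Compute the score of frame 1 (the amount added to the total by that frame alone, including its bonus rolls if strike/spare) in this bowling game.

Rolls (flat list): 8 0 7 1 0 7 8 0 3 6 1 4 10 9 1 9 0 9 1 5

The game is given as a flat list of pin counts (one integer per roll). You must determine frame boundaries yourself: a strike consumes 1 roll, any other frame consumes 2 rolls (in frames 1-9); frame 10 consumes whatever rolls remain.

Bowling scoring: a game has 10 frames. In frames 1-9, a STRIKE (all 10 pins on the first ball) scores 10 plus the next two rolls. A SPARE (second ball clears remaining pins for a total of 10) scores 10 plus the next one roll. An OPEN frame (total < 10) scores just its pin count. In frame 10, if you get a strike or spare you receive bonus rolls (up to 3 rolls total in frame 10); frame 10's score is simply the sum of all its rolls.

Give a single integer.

Answer: 8

Derivation:
Frame 1: OPEN (8+0=8). Cumulative: 8
Frame 2: OPEN (7+1=8). Cumulative: 16
Frame 3: OPEN (0+7=7). Cumulative: 23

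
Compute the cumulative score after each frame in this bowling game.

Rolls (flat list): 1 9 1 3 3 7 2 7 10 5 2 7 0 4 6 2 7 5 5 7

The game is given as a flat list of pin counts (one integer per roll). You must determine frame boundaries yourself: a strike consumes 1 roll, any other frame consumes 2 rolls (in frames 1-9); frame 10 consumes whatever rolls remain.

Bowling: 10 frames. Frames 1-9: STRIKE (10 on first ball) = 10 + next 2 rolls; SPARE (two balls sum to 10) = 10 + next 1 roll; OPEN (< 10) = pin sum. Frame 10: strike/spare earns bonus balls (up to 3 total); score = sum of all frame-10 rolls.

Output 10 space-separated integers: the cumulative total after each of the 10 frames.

Frame 1: SPARE (1+9=10). 10 + next roll (1) = 11. Cumulative: 11
Frame 2: OPEN (1+3=4). Cumulative: 15
Frame 3: SPARE (3+7=10). 10 + next roll (2) = 12. Cumulative: 27
Frame 4: OPEN (2+7=9). Cumulative: 36
Frame 5: STRIKE. 10 + next two rolls (5+2) = 17. Cumulative: 53
Frame 6: OPEN (5+2=7). Cumulative: 60
Frame 7: OPEN (7+0=7). Cumulative: 67
Frame 8: SPARE (4+6=10). 10 + next roll (2) = 12. Cumulative: 79
Frame 9: OPEN (2+7=9). Cumulative: 88
Frame 10: SPARE. Sum of all frame-10 rolls (5+5+7) = 17. Cumulative: 105

Answer: 11 15 27 36 53 60 67 79 88 105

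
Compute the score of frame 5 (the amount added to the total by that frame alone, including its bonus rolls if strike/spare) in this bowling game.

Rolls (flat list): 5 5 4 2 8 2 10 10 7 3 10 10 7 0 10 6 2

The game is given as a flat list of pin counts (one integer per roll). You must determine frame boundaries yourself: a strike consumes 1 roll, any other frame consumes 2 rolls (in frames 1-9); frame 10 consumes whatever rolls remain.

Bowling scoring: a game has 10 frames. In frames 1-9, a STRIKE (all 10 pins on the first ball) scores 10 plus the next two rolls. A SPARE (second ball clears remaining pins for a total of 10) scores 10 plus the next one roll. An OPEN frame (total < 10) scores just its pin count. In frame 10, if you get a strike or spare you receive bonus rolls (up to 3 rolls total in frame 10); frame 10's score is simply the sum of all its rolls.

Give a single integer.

Answer: 20

Derivation:
Frame 1: SPARE (5+5=10). 10 + next roll (4) = 14. Cumulative: 14
Frame 2: OPEN (4+2=6). Cumulative: 20
Frame 3: SPARE (8+2=10). 10 + next roll (10) = 20. Cumulative: 40
Frame 4: STRIKE. 10 + next two rolls (10+7) = 27. Cumulative: 67
Frame 5: STRIKE. 10 + next two rolls (7+3) = 20. Cumulative: 87
Frame 6: SPARE (7+3=10). 10 + next roll (10) = 20. Cumulative: 107
Frame 7: STRIKE. 10 + next two rolls (10+7) = 27. Cumulative: 134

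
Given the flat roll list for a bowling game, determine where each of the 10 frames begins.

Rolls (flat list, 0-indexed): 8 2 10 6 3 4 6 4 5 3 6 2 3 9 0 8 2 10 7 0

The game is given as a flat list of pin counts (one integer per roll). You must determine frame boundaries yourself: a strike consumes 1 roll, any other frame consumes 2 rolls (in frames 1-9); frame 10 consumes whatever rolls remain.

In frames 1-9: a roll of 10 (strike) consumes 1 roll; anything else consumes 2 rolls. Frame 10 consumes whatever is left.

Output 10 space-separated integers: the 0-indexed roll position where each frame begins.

Answer: 0 2 3 5 7 9 11 13 15 17

Derivation:
Frame 1 starts at roll index 0: rolls=8,2 (sum=10), consumes 2 rolls
Frame 2 starts at roll index 2: roll=10 (strike), consumes 1 roll
Frame 3 starts at roll index 3: rolls=6,3 (sum=9), consumes 2 rolls
Frame 4 starts at roll index 5: rolls=4,6 (sum=10), consumes 2 rolls
Frame 5 starts at roll index 7: rolls=4,5 (sum=9), consumes 2 rolls
Frame 6 starts at roll index 9: rolls=3,6 (sum=9), consumes 2 rolls
Frame 7 starts at roll index 11: rolls=2,3 (sum=5), consumes 2 rolls
Frame 8 starts at roll index 13: rolls=9,0 (sum=9), consumes 2 rolls
Frame 9 starts at roll index 15: rolls=8,2 (sum=10), consumes 2 rolls
Frame 10 starts at roll index 17: 3 remaining rolls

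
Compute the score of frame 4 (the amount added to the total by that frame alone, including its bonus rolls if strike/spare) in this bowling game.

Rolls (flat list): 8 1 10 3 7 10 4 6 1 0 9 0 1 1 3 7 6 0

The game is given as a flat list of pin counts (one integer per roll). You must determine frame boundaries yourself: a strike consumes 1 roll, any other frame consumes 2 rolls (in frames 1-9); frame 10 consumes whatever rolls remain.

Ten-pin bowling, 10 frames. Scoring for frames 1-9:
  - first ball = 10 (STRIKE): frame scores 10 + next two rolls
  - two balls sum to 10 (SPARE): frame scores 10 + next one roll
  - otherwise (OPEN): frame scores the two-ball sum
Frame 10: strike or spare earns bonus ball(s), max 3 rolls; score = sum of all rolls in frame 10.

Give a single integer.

Answer: 20

Derivation:
Frame 1: OPEN (8+1=9). Cumulative: 9
Frame 2: STRIKE. 10 + next two rolls (3+7) = 20. Cumulative: 29
Frame 3: SPARE (3+7=10). 10 + next roll (10) = 20. Cumulative: 49
Frame 4: STRIKE. 10 + next two rolls (4+6) = 20. Cumulative: 69
Frame 5: SPARE (4+6=10). 10 + next roll (1) = 11. Cumulative: 80
Frame 6: OPEN (1+0=1). Cumulative: 81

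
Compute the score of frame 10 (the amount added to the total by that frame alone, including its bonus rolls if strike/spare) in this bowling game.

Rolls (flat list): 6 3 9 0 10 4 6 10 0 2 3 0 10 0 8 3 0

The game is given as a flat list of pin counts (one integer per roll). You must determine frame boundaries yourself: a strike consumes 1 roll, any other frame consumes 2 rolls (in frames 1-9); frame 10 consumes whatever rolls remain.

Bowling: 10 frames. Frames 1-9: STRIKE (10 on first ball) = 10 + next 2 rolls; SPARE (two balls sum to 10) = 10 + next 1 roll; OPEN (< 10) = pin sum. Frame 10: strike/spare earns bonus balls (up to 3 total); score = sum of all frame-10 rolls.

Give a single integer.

Answer: 3

Derivation:
Frame 1: OPEN (6+3=9). Cumulative: 9
Frame 2: OPEN (9+0=9). Cumulative: 18
Frame 3: STRIKE. 10 + next two rolls (4+6) = 20. Cumulative: 38
Frame 4: SPARE (4+6=10). 10 + next roll (10) = 20. Cumulative: 58
Frame 5: STRIKE. 10 + next two rolls (0+2) = 12. Cumulative: 70
Frame 6: OPEN (0+2=2). Cumulative: 72
Frame 7: OPEN (3+0=3). Cumulative: 75
Frame 8: STRIKE. 10 + next two rolls (0+8) = 18. Cumulative: 93
Frame 9: OPEN (0+8=8). Cumulative: 101
Frame 10: OPEN. Sum of all frame-10 rolls (3+0) = 3. Cumulative: 104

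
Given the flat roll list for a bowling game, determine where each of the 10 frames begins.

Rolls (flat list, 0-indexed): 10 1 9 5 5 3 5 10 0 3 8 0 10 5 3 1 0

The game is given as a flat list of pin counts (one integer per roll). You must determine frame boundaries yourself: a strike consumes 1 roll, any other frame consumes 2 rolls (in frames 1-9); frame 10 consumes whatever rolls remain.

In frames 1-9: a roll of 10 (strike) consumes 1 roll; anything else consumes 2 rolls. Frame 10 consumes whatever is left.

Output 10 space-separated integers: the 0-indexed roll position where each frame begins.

Answer: 0 1 3 5 7 8 10 12 13 15

Derivation:
Frame 1 starts at roll index 0: roll=10 (strike), consumes 1 roll
Frame 2 starts at roll index 1: rolls=1,9 (sum=10), consumes 2 rolls
Frame 3 starts at roll index 3: rolls=5,5 (sum=10), consumes 2 rolls
Frame 4 starts at roll index 5: rolls=3,5 (sum=8), consumes 2 rolls
Frame 5 starts at roll index 7: roll=10 (strike), consumes 1 roll
Frame 6 starts at roll index 8: rolls=0,3 (sum=3), consumes 2 rolls
Frame 7 starts at roll index 10: rolls=8,0 (sum=8), consumes 2 rolls
Frame 8 starts at roll index 12: roll=10 (strike), consumes 1 roll
Frame 9 starts at roll index 13: rolls=5,3 (sum=8), consumes 2 rolls
Frame 10 starts at roll index 15: 2 remaining rolls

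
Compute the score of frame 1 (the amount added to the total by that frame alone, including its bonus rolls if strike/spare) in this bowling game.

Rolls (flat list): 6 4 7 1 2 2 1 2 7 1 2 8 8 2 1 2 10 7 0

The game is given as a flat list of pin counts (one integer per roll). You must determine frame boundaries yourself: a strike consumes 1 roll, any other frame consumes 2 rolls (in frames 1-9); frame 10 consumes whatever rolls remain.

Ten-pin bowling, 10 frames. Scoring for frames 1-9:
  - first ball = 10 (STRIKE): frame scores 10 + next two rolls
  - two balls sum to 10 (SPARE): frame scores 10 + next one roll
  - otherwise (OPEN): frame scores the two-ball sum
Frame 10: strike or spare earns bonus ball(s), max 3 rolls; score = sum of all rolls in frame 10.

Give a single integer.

Answer: 17

Derivation:
Frame 1: SPARE (6+4=10). 10 + next roll (7) = 17. Cumulative: 17
Frame 2: OPEN (7+1=8). Cumulative: 25
Frame 3: OPEN (2+2=4). Cumulative: 29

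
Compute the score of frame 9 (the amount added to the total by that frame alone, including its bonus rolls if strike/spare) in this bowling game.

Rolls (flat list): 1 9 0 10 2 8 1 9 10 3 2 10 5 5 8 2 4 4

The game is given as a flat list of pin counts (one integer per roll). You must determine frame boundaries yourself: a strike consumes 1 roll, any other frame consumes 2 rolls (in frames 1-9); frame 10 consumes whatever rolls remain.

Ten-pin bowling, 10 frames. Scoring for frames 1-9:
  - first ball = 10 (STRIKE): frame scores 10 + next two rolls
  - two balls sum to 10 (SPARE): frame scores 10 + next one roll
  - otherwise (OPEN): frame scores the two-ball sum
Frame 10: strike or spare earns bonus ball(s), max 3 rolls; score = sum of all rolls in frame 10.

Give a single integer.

Answer: 14

Derivation:
Frame 1: SPARE (1+9=10). 10 + next roll (0) = 10. Cumulative: 10
Frame 2: SPARE (0+10=10). 10 + next roll (2) = 12. Cumulative: 22
Frame 3: SPARE (2+8=10). 10 + next roll (1) = 11. Cumulative: 33
Frame 4: SPARE (1+9=10). 10 + next roll (10) = 20. Cumulative: 53
Frame 5: STRIKE. 10 + next two rolls (3+2) = 15. Cumulative: 68
Frame 6: OPEN (3+2=5). Cumulative: 73
Frame 7: STRIKE. 10 + next two rolls (5+5) = 20. Cumulative: 93
Frame 8: SPARE (5+5=10). 10 + next roll (8) = 18. Cumulative: 111
Frame 9: SPARE (8+2=10). 10 + next roll (4) = 14. Cumulative: 125
Frame 10: OPEN. Sum of all frame-10 rolls (4+4) = 8. Cumulative: 133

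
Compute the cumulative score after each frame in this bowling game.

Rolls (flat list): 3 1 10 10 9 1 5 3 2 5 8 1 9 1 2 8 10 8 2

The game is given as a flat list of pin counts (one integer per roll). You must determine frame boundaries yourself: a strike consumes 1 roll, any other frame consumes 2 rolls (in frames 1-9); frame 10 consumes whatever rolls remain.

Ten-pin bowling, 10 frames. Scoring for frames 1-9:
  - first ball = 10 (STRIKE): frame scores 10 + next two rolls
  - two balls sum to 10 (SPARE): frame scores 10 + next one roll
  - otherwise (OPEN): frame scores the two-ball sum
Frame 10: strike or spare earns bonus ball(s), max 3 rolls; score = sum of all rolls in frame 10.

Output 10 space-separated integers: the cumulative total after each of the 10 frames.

Answer: 4 33 53 68 76 83 92 104 124 144

Derivation:
Frame 1: OPEN (3+1=4). Cumulative: 4
Frame 2: STRIKE. 10 + next two rolls (10+9) = 29. Cumulative: 33
Frame 3: STRIKE. 10 + next two rolls (9+1) = 20. Cumulative: 53
Frame 4: SPARE (9+1=10). 10 + next roll (5) = 15. Cumulative: 68
Frame 5: OPEN (5+3=8). Cumulative: 76
Frame 6: OPEN (2+5=7). Cumulative: 83
Frame 7: OPEN (8+1=9). Cumulative: 92
Frame 8: SPARE (9+1=10). 10 + next roll (2) = 12. Cumulative: 104
Frame 9: SPARE (2+8=10). 10 + next roll (10) = 20. Cumulative: 124
Frame 10: STRIKE. Sum of all frame-10 rolls (10+8+2) = 20. Cumulative: 144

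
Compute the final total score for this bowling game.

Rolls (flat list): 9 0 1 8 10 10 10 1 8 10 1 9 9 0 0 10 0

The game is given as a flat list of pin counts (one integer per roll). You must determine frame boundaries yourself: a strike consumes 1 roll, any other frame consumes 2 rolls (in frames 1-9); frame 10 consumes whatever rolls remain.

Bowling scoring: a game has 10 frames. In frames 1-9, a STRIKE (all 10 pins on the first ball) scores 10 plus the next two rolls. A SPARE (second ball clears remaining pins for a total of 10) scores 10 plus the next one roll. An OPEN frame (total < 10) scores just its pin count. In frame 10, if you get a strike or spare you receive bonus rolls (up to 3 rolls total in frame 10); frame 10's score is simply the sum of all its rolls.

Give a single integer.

Frame 1: OPEN (9+0=9). Cumulative: 9
Frame 2: OPEN (1+8=9). Cumulative: 18
Frame 3: STRIKE. 10 + next two rolls (10+10) = 30. Cumulative: 48
Frame 4: STRIKE. 10 + next two rolls (10+1) = 21. Cumulative: 69
Frame 5: STRIKE. 10 + next two rolls (1+8) = 19. Cumulative: 88
Frame 6: OPEN (1+8=9). Cumulative: 97
Frame 7: STRIKE. 10 + next two rolls (1+9) = 20. Cumulative: 117
Frame 8: SPARE (1+9=10). 10 + next roll (9) = 19. Cumulative: 136
Frame 9: OPEN (9+0=9). Cumulative: 145
Frame 10: SPARE. Sum of all frame-10 rolls (0+10+0) = 10. Cumulative: 155

Answer: 155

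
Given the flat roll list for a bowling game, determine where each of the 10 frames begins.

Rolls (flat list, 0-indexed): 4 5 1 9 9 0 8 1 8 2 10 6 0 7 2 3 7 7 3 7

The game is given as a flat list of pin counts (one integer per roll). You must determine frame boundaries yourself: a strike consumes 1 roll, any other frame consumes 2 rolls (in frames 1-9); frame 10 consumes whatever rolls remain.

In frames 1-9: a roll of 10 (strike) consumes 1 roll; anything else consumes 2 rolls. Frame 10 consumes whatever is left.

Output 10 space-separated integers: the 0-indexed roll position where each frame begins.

Frame 1 starts at roll index 0: rolls=4,5 (sum=9), consumes 2 rolls
Frame 2 starts at roll index 2: rolls=1,9 (sum=10), consumes 2 rolls
Frame 3 starts at roll index 4: rolls=9,0 (sum=9), consumes 2 rolls
Frame 4 starts at roll index 6: rolls=8,1 (sum=9), consumes 2 rolls
Frame 5 starts at roll index 8: rolls=8,2 (sum=10), consumes 2 rolls
Frame 6 starts at roll index 10: roll=10 (strike), consumes 1 roll
Frame 7 starts at roll index 11: rolls=6,0 (sum=6), consumes 2 rolls
Frame 8 starts at roll index 13: rolls=7,2 (sum=9), consumes 2 rolls
Frame 9 starts at roll index 15: rolls=3,7 (sum=10), consumes 2 rolls
Frame 10 starts at roll index 17: 3 remaining rolls

Answer: 0 2 4 6 8 10 11 13 15 17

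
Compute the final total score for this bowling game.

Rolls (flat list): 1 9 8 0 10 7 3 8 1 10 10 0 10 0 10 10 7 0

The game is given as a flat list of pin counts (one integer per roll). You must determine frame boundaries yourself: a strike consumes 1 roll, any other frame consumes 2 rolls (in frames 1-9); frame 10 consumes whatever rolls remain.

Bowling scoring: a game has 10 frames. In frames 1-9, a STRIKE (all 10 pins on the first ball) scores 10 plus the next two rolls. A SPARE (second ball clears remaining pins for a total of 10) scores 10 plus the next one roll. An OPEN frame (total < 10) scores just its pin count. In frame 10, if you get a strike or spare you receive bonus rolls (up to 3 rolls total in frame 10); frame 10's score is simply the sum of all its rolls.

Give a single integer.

Answer: 160

Derivation:
Frame 1: SPARE (1+9=10). 10 + next roll (8) = 18. Cumulative: 18
Frame 2: OPEN (8+0=8). Cumulative: 26
Frame 3: STRIKE. 10 + next two rolls (7+3) = 20. Cumulative: 46
Frame 4: SPARE (7+3=10). 10 + next roll (8) = 18. Cumulative: 64
Frame 5: OPEN (8+1=9). Cumulative: 73
Frame 6: STRIKE. 10 + next two rolls (10+0) = 20. Cumulative: 93
Frame 7: STRIKE. 10 + next two rolls (0+10) = 20. Cumulative: 113
Frame 8: SPARE (0+10=10). 10 + next roll (0) = 10. Cumulative: 123
Frame 9: SPARE (0+10=10). 10 + next roll (10) = 20. Cumulative: 143
Frame 10: STRIKE. Sum of all frame-10 rolls (10+7+0) = 17. Cumulative: 160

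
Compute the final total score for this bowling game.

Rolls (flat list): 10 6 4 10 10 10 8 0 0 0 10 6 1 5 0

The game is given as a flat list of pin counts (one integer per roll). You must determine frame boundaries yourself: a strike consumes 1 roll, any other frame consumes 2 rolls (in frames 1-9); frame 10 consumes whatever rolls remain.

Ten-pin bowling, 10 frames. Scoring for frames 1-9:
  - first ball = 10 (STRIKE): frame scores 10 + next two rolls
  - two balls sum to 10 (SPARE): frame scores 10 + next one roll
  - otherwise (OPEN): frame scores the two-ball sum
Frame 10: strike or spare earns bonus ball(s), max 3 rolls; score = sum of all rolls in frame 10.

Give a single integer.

Answer: 153

Derivation:
Frame 1: STRIKE. 10 + next two rolls (6+4) = 20. Cumulative: 20
Frame 2: SPARE (6+4=10). 10 + next roll (10) = 20. Cumulative: 40
Frame 3: STRIKE. 10 + next two rolls (10+10) = 30. Cumulative: 70
Frame 4: STRIKE. 10 + next two rolls (10+8) = 28. Cumulative: 98
Frame 5: STRIKE. 10 + next two rolls (8+0) = 18. Cumulative: 116
Frame 6: OPEN (8+0=8). Cumulative: 124
Frame 7: OPEN (0+0=0). Cumulative: 124
Frame 8: STRIKE. 10 + next two rolls (6+1) = 17. Cumulative: 141
Frame 9: OPEN (6+1=7). Cumulative: 148
Frame 10: OPEN. Sum of all frame-10 rolls (5+0) = 5. Cumulative: 153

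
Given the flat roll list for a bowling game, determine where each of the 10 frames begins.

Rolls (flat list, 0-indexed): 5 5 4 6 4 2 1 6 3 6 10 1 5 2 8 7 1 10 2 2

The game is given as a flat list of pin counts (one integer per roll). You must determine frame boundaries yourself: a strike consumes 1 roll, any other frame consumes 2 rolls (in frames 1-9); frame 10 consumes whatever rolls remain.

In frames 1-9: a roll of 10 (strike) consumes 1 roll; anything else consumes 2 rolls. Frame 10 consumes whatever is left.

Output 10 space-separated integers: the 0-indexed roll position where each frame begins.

Answer: 0 2 4 6 8 10 11 13 15 17

Derivation:
Frame 1 starts at roll index 0: rolls=5,5 (sum=10), consumes 2 rolls
Frame 2 starts at roll index 2: rolls=4,6 (sum=10), consumes 2 rolls
Frame 3 starts at roll index 4: rolls=4,2 (sum=6), consumes 2 rolls
Frame 4 starts at roll index 6: rolls=1,6 (sum=7), consumes 2 rolls
Frame 5 starts at roll index 8: rolls=3,6 (sum=9), consumes 2 rolls
Frame 6 starts at roll index 10: roll=10 (strike), consumes 1 roll
Frame 7 starts at roll index 11: rolls=1,5 (sum=6), consumes 2 rolls
Frame 8 starts at roll index 13: rolls=2,8 (sum=10), consumes 2 rolls
Frame 9 starts at roll index 15: rolls=7,1 (sum=8), consumes 2 rolls
Frame 10 starts at roll index 17: 3 remaining rolls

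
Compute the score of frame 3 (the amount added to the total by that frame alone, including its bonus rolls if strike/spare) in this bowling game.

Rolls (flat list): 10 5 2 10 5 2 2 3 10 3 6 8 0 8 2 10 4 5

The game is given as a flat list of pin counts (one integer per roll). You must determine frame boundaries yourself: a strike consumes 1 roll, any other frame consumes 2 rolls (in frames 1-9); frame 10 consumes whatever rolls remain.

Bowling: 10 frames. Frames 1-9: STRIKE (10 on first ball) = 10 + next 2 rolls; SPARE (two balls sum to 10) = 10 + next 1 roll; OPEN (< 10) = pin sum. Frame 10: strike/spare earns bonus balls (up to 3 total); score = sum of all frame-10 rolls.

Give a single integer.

Frame 1: STRIKE. 10 + next two rolls (5+2) = 17. Cumulative: 17
Frame 2: OPEN (5+2=7). Cumulative: 24
Frame 3: STRIKE. 10 + next two rolls (5+2) = 17. Cumulative: 41
Frame 4: OPEN (5+2=7). Cumulative: 48
Frame 5: OPEN (2+3=5). Cumulative: 53

Answer: 17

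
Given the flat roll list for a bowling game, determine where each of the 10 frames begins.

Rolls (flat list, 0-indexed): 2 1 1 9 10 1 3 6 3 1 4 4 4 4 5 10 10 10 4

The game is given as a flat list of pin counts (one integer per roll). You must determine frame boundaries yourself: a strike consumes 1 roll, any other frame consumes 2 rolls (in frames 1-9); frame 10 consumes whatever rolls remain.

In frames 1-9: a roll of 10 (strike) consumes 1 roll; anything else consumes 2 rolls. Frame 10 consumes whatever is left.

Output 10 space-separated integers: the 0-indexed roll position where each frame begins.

Answer: 0 2 4 5 7 9 11 13 15 16

Derivation:
Frame 1 starts at roll index 0: rolls=2,1 (sum=3), consumes 2 rolls
Frame 2 starts at roll index 2: rolls=1,9 (sum=10), consumes 2 rolls
Frame 3 starts at roll index 4: roll=10 (strike), consumes 1 roll
Frame 4 starts at roll index 5: rolls=1,3 (sum=4), consumes 2 rolls
Frame 5 starts at roll index 7: rolls=6,3 (sum=9), consumes 2 rolls
Frame 6 starts at roll index 9: rolls=1,4 (sum=5), consumes 2 rolls
Frame 7 starts at roll index 11: rolls=4,4 (sum=8), consumes 2 rolls
Frame 8 starts at roll index 13: rolls=4,5 (sum=9), consumes 2 rolls
Frame 9 starts at roll index 15: roll=10 (strike), consumes 1 roll
Frame 10 starts at roll index 16: 3 remaining rolls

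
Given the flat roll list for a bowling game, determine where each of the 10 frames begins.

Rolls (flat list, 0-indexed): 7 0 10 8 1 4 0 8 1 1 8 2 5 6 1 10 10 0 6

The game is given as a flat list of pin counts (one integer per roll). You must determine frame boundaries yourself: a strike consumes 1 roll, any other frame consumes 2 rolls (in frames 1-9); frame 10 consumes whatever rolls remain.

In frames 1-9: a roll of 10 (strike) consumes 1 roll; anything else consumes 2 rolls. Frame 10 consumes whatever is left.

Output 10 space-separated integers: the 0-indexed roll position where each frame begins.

Answer: 0 2 3 5 7 9 11 13 15 16

Derivation:
Frame 1 starts at roll index 0: rolls=7,0 (sum=7), consumes 2 rolls
Frame 2 starts at roll index 2: roll=10 (strike), consumes 1 roll
Frame 3 starts at roll index 3: rolls=8,1 (sum=9), consumes 2 rolls
Frame 4 starts at roll index 5: rolls=4,0 (sum=4), consumes 2 rolls
Frame 5 starts at roll index 7: rolls=8,1 (sum=9), consumes 2 rolls
Frame 6 starts at roll index 9: rolls=1,8 (sum=9), consumes 2 rolls
Frame 7 starts at roll index 11: rolls=2,5 (sum=7), consumes 2 rolls
Frame 8 starts at roll index 13: rolls=6,1 (sum=7), consumes 2 rolls
Frame 9 starts at roll index 15: roll=10 (strike), consumes 1 roll
Frame 10 starts at roll index 16: 3 remaining rolls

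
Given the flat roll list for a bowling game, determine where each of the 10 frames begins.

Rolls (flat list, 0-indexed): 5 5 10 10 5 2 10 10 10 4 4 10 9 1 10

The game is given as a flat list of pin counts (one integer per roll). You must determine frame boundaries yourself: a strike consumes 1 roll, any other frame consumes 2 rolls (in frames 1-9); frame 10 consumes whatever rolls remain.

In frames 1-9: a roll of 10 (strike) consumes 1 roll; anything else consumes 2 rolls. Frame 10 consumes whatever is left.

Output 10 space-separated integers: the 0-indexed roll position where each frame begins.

Frame 1 starts at roll index 0: rolls=5,5 (sum=10), consumes 2 rolls
Frame 2 starts at roll index 2: roll=10 (strike), consumes 1 roll
Frame 3 starts at roll index 3: roll=10 (strike), consumes 1 roll
Frame 4 starts at roll index 4: rolls=5,2 (sum=7), consumes 2 rolls
Frame 5 starts at roll index 6: roll=10 (strike), consumes 1 roll
Frame 6 starts at roll index 7: roll=10 (strike), consumes 1 roll
Frame 7 starts at roll index 8: roll=10 (strike), consumes 1 roll
Frame 8 starts at roll index 9: rolls=4,4 (sum=8), consumes 2 rolls
Frame 9 starts at roll index 11: roll=10 (strike), consumes 1 roll
Frame 10 starts at roll index 12: 3 remaining rolls

Answer: 0 2 3 4 6 7 8 9 11 12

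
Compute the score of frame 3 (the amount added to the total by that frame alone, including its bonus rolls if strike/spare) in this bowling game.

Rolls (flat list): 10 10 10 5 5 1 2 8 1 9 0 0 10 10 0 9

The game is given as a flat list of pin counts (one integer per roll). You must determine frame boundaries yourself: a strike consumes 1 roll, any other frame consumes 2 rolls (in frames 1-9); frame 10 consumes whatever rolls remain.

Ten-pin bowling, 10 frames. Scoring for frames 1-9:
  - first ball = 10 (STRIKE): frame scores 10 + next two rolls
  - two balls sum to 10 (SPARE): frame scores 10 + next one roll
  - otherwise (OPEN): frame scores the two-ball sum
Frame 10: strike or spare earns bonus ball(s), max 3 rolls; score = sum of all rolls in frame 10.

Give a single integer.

Frame 1: STRIKE. 10 + next two rolls (10+10) = 30. Cumulative: 30
Frame 2: STRIKE. 10 + next two rolls (10+5) = 25. Cumulative: 55
Frame 3: STRIKE. 10 + next two rolls (5+5) = 20. Cumulative: 75
Frame 4: SPARE (5+5=10). 10 + next roll (1) = 11. Cumulative: 86
Frame 5: OPEN (1+2=3). Cumulative: 89

Answer: 20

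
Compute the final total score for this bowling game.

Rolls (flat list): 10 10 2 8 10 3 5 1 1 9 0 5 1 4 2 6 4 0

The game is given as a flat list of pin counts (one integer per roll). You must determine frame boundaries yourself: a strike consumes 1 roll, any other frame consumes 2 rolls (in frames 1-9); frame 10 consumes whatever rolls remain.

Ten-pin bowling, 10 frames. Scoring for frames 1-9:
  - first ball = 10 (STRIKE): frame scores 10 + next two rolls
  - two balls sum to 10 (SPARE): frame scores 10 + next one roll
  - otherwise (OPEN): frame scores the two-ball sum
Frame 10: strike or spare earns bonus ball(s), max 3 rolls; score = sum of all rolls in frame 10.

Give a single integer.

Answer: 121

Derivation:
Frame 1: STRIKE. 10 + next two rolls (10+2) = 22. Cumulative: 22
Frame 2: STRIKE. 10 + next two rolls (2+8) = 20. Cumulative: 42
Frame 3: SPARE (2+8=10). 10 + next roll (10) = 20. Cumulative: 62
Frame 4: STRIKE. 10 + next two rolls (3+5) = 18. Cumulative: 80
Frame 5: OPEN (3+5=8). Cumulative: 88
Frame 6: OPEN (1+1=2). Cumulative: 90
Frame 7: OPEN (9+0=9). Cumulative: 99
Frame 8: OPEN (5+1=6). Cumulative: 105
Frame 9: OPEN (4+2=6). Cumulative: 111
Frame 10: SPARE. Sum of all frame-10 rolls (6+4+0) = 10. Cumulative: 121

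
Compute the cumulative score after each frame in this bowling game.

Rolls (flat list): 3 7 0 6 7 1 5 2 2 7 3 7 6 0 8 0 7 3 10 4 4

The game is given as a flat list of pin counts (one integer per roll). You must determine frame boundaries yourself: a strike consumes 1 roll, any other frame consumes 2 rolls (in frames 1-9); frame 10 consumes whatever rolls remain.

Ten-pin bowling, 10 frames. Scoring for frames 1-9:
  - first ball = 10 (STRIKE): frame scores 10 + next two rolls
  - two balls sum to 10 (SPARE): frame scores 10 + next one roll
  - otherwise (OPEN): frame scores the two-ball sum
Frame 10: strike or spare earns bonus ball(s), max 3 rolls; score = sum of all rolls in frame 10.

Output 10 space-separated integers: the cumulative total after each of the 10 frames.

Frame 1: SPARE (3+7=10). 10 + next roll (0) = 10. Cumulative: 10
Frame 2: OPEN (0+6=6). Cumulative: 16
Frame 3: OPEN (7+1=8). Cumulative: 24
Frame 4: OPEN (5+2=7). Cumulative: 31
Frame 5: OPEN (2+7=9). Cumulative: 40
Frame 6: SPARE (3+7=10). 10 + next roll (6) = 16. Cumulative: 56
Frame 7: OPEN (6+0=6). Cumulative: 62
Frame 8: OPEN (8+0=8). Cumulative: 70
Frame 9: SPARE (7+3=10). 10 + next roll (10) = 20. Cumulative: 90
Frame 10: STRIKE. Sum of all frame-10 rolls (10+4+4) = 18. Cumulative: 108

Answer: 10 16 24 31 40 56 62 70 90 108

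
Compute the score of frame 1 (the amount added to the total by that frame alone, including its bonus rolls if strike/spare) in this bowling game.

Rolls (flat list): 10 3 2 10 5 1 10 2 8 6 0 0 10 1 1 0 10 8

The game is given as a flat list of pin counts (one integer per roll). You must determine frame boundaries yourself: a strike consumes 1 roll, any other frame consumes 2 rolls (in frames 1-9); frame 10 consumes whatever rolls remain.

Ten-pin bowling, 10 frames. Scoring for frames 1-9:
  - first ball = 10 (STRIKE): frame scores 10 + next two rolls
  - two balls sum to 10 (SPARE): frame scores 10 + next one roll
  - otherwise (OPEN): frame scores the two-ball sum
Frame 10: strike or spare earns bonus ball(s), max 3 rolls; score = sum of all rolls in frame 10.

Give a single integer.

Frame 1: STRIKE. 10 + next two rolls (3+2) = 15. Cumulative: 15
Frame 2: OPEN (3+2=5). Cumulative: 20
Frame 3: STRIKE. 10 + next two rolls (5+1) = 16. Cumulative: 36

Answer: 15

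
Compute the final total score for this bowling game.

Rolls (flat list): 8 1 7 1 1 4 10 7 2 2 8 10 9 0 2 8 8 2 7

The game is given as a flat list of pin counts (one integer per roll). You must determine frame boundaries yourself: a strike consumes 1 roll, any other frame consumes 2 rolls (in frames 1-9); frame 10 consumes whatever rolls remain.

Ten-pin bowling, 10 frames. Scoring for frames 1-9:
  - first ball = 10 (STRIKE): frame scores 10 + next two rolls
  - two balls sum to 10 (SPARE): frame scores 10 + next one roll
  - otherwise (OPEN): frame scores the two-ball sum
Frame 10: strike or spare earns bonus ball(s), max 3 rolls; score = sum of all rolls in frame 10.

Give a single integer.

Frame 1: OPEN (8+1=9). Cumulative: 9
Frame 2: OPEN (7+1=8). Cumulative: 17
Frame 3: OPEN (1+4=5). Cumulative: 22
Frame 4: STRIKE. 10 + next two rolls (7+2) = 19. Cumulative: 41
Frame 5: OPEN (7+2=9). Cumulative: 50
Frame 6: SPARE (2+8=10). 10 + next roll (10) = 20. Cumulative: 70
Frame 7: STRIKE. 10 + next two rolls (9+0) = 19. Cumulative: 89
Frame 8: OPEN (9+0=9). Cumulative: 98
Frame 9: SPARE (2+8=10). 10 + next roll (8) = 18. Cumulative: 116
Frame 10: SPARE. Sum of all frame-10 rolls (8+2+7) = 17. Cumulative: 133

Answer: 133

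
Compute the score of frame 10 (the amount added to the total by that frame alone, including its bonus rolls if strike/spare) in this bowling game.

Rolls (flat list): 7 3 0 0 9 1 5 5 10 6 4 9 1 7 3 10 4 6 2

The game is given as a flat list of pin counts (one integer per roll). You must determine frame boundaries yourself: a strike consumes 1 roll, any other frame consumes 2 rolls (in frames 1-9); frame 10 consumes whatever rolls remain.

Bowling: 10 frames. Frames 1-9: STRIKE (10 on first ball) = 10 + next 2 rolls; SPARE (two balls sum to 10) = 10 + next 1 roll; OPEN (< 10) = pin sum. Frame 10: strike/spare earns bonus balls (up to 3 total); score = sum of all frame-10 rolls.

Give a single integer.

Frame 1: SPARE (7+3=10). 10 + next roll (0) = 10. Cumulative: 10
Frame 2: OPEN (0+0=0). Cumulative: 10
Frame 3: SPARE (9+1=10). 10 + next roll (5) = 15. Cumulative: 25
Frame 4: SPARE (5+5=10). 10 + next roll (10) = 20. Cumulative: 45
Frame 5: STRIKE. 10 + next two rolls (6+4) = 20. Cumulative: 65
Frame 6: SPARE (6+4=10). 10 + next roll (9) = 19. Cumulative: 84
Frame 7: SPARE (9+1=10). 10 + next roll (7) = 17. Cumulative: 101
Frame 8: SPARE (7+3=10). 10 + next roll (10) = 20. Cumulative: 121
Frame 9: STRIKE. 10 + next two rolls (4+6) = 20. Cumulative: 141
Frame 10: SPARE. Sum of all frame-10 rolls (4+6+2) = 12. Cumulative: 153

Answer: 12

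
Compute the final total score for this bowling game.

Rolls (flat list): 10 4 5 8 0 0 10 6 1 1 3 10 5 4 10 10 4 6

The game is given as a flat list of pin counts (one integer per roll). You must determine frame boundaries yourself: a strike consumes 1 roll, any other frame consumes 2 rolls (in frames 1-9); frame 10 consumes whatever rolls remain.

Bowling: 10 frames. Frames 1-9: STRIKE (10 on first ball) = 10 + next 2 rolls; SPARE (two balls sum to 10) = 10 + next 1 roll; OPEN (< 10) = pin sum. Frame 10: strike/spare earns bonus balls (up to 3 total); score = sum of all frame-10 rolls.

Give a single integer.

Frame 1: STRIKE. 10 + next two rolls (4+5) = 19. Cumulative: 19
Frame 2: OPEN (4+5=9). Cumulative: 28
Frame 3: OPEN (8+0=8). Cumulative: 36
Frame 4: SPARE (0+10=10). 10 + next roll (6) = 16. Cumulative: 52
Frame 5: OPEN (6+1=7). Cumulative: 59
Frame 6: OPEN (1+3=4). Cumulative: 63
Frame 7: STRIKE. 10 + next two rolls (5+4) = 19. Cumulative: 82
Frame 8: OPEN (5+4=9). Cumulative: 91
Frame 9: STRIKE. 10 + next two rolls (10+4) = 24. Cumulative: 115
Frame 10: STRIKE. Sum of all frame-10 rolls (10+4+6) = 20. Cumulative: 135

Answer: 135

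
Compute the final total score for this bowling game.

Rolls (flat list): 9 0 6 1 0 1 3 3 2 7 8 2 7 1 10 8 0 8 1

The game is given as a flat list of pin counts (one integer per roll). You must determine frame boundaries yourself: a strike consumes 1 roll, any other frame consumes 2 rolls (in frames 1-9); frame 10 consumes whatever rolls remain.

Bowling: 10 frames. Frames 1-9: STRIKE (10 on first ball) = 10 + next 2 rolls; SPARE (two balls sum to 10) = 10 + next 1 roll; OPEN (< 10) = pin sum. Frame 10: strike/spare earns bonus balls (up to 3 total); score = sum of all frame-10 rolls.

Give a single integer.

Frame 1: OPEN (9+0=9). Cumulative: 9
Frame 2: OPEN (6+1=7). Cumulative: 16
Frame 3: OPEN (0+1=1). Cumulative: 17
Frame 4: OPEN (3+3=6). Cumulative: 23
Frame 5: OPEN (2+7=9). Cumulative: 32
Frame 6: SPARE (8+2=10). 10 + next roll (7) = 17. Cumulative: 49
Frame 7: OPEN (7+1=8). Cumulative: 57
Frame 8: STRIKE. 10 + next two rolls (8+0) = 18. Cumulative: 75
Frame 9: OPEN (8+0=8). Cumulative: 83
Frame 10: OPEN. Sum of all frame-10 rolls (8+1) = 9. Cumulative: 92

Answer: 92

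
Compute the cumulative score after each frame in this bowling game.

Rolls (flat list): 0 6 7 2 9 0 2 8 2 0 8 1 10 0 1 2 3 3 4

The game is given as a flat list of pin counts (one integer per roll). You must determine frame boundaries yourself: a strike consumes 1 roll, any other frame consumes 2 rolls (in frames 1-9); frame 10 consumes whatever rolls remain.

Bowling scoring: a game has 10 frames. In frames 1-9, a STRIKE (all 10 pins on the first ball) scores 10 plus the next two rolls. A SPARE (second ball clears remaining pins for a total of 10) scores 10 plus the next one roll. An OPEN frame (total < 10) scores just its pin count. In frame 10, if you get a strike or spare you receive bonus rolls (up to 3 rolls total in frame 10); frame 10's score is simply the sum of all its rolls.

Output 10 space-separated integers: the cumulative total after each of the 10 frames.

Answer: 6 15 24 36 38 47 58 59 64 71

Derivation:
Frame 1: OPEN (0+6=6). Cumulative: 6
Frame 2: OPEN (7+2=9). Cumulative: 15
Frame 3: OPEN (9+0=9). Cumulative: 24
Frame 4: SPARE (2+8=10). 10 + next roll (2) = 12. Cumulative: 36
Frame 5: OPEN (2+0=2). Cumulative: 38
Frame 6: OPEN (8+1=9). Cumulative: 47
Frame 7: STRIKE. 10 + next two rolls (0+1) = 11. Cumulative: 58
Frame 8: OPEN (0+1=1). Cumulative: 59
Frame 9: OPEN (2+3=5). Cumulative: 64
Frame 10: OPEN. Sum of all frame-10 rolls (3+4) = 7. Cumulative: 71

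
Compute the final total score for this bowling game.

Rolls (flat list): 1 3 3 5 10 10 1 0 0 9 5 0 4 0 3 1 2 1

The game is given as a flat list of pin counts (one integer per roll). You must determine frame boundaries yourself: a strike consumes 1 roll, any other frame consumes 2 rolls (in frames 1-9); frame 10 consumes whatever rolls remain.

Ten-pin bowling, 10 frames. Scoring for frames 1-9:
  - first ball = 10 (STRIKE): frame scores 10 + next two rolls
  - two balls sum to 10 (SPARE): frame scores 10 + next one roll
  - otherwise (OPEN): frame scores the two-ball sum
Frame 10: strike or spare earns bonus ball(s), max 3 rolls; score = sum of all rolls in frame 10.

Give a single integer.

Answer: 70

Derivation:
Frame 1: OPEN (1+3=4). Cumulative: 4
Frame 2: OPEN (3+5=8). Cumulative: 12
Frame 3: STRIKE. 10 + next two rolls (10+1) = 21. Cumulative: 33
Frame 4: STRIKE. 10 + next two rolls (1+0) = 11. Cumulative: 44
Frame 5: OPEN (1+0=1). Cumulative: 45
Frame 6: OPEN (0+9=9). Cumulative: 54
Frame 7: OPEN (5+0=5). Cumulative: 59
Frame 8: OPEN (4+0=4). Cumulative: 63
Frame 9: OPEN (3+1=4). Cumulative: 67
Frame 10: OPEN. Sum of all frame-10 rolls (2+1) = 3. Cumulative: 70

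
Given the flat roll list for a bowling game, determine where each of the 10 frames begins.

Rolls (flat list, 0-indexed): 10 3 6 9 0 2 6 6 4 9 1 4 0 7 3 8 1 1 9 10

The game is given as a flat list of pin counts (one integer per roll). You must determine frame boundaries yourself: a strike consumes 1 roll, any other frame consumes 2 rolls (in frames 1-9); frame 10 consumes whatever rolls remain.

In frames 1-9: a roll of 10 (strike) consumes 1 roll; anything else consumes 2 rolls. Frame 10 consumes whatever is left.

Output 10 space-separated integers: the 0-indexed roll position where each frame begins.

Answer: 0 1 3 5 7 9 11 13 15 17

Derivation:
Frame 1 starts at roll index 0: roll=10 (strike), consumes 1 roll
Frame 2 starts at roll index 1: rolls=3,6 (sum=9), consumes 2 rolls
Frame 3 starts at roll index 3: rolls=9,0 (sum=9), consumes 2 rolls
Frame 4 starts at roll index 5: rolls=2,6 (sum=8), consumes 2 rolls
Frame 5 starts at roll index 7: rolls=6,4 (sum=10), consumes 2 rolls
Frame 6 starts at roll index 9: rolls=9,1 (sum=10), consumes 2 rolls
Frame 7 starts at roll index 11: rolls=4,0 (sum=4), consumes 2 rolls
Frame 8 starts at roll index 13: rolls=7,3 (sum=10), consumes 2 rolls
Frame 9 starts at roll index 15: rolls=8,1 (sum=9), consumes 2 rolls
Frame 10 starts at roll index 17: 3 remaining rolls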